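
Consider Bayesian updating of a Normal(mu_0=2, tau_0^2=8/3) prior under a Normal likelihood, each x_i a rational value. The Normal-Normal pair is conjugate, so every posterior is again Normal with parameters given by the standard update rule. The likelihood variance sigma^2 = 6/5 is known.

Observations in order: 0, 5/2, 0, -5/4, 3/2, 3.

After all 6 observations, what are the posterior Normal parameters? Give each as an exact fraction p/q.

mu_0=133/129, tau_0^2=8/43

obs 1: x=0 → posterior Normal(18/29, 24/29)
obs 2: x=5/2 → posterior Normal(68/49, 24/49)
obs 3: x=0 → posterior Normal(68/69, 8/23)
obs 4: x=-5/4 → posterior Normal(43/89, 24/89)
obs 5: x=3/2 → posterior Normal(73/109, 24/109)
obs 6: x=3 → posterior Normal(133/129, 8/43)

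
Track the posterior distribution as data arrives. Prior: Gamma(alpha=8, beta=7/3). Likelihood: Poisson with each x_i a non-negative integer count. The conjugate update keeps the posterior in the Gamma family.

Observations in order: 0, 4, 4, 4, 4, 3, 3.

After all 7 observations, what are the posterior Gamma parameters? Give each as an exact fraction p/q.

alpha=30, beta=28/3

obs 1: x=0 → posterior Gamma(8, 10/3)
obs 2: x=4 → posterior Gamma(12, 13/3)
obs 3: x=4 → posterior Gamma(16, 16/3)
obs 4: x=4 → posterior Gamma(20, 19/3)
obs 5: x=4 → posterior Gamma(24, 22/3)
obs 6: x=3 → posterior Gamma(27, 25/3)
obs 7: x=3 → posterior Gamma(30, 28/3)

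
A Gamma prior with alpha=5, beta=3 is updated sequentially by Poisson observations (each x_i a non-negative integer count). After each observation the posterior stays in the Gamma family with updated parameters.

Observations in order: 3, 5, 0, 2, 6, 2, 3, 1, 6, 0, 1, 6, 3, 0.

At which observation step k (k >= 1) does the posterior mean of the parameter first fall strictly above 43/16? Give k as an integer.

k = 9

obs 1: x=3 → posterior Gamma(8, 4)
obs 2: x=5 → posterior Gamma(13, 5)
obs 3: x=0 → posterior Gamma(13, 6)
obs 4: x=2 → posterior Gamma(15, 7)
obs 5: x=6 → posterior Gamma(21, 8)
obs 6: x=2 → posterior Gamma(23, 9)
obs 7: x=3 → posterior Gamma(26, 10)
obs 8: x=1 → posterior Gamma(27, 11)
obs 9: x=6 → posterior Gamma(33, 12)
obs 10: x=0 → posterior Gamma(33, 13)
obs 11: x=1 → posterior Gamma(34, 14)
obs 12: x=6 → posterior Gamma(40, 15)
obs 13: x=3 → posterior Gamma(43, 16)
obs 14: x=0 → posterior Gamma(43, 17)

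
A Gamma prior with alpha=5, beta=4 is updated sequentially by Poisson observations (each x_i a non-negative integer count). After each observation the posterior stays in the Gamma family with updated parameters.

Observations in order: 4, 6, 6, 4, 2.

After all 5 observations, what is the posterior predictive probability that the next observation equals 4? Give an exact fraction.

obs 1: x=4 → posterior Gamma(9, 5)
obs 2: x=6 → posterior Gamma(15, 6)
obs 3: x=6 → posterior Gamma(21, 7)
obs 4: x=4 → posterior Gamma(25, 8)
obs 5: x=2 → posterior Gamma(27, 9)

318718708513662567163028516289/2000000000000000000000000000000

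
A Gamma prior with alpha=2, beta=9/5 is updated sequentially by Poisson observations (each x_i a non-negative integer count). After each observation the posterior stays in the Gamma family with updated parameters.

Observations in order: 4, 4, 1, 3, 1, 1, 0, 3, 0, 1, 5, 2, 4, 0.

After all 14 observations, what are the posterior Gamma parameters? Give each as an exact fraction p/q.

alpha=31, beta=79/5

obs 1: x=4 → posterior Gamma(6, 14/5)
obs 2: x=4 → posterior Gamma(10, 19/5)
obs 3: x=1 → posterior Gamma(11, 24/5)
obs 4: x=3 → posterior Gamma(14, 29/5)
obs 5: x=1 → posterior Gamma(15, 34/5)
obs 6: x=1 → posterior Gamma(16, 39/5)
obs 7: x=0 → posterior Gamma(16, 44/5)
obs 8: x=3 → posterior Gamma(19, 49/5)
obs 9: x=0 → posterior Gamma(19, 54/5)
obs 10: x=1 → posterior Gamma(20, 59/5)
obs 11: x=5 → posterior Gamma(25, 64/5)
obs 12: x=2 → posterior Gamma(27, 69/5)
obs 13: x=4 → posterior Gamma(31, 74/5)
obs 14: x=0 → posterior Gamma(31, 79/5)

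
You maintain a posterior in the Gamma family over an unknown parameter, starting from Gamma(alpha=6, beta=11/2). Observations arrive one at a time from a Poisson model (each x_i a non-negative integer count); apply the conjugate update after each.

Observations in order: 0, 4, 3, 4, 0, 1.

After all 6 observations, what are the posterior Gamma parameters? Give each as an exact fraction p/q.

alpha=18, beta=23/2

obs 1: x=0 → posterior Gamma(6, 13/2)
obs 2: x=4 → posterior Gamma(10, 15/2)
obs 3: x=3 → posterior Gamma(13, 17/2)
obs 4: x=4 → posterior Gamma(17, 19/2)
obs 5: x=0 → posterior Gamma(17, 21/2)
obs 6: x=1 → posterior Gamma(18, 23/2)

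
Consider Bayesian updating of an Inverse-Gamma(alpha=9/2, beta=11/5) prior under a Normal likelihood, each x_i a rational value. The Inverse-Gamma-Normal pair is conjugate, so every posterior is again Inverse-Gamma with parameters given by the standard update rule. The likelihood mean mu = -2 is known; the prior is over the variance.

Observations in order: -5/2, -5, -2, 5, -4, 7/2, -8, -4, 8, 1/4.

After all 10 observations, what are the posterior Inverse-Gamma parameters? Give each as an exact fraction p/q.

obs 1: x=-5/2 → posterior Inverse-Gamma(5, 93/40)
obs 2: x=-5 → posterior Inverse-Gamma(11/2, 273/40)
obs 3: x=-2 → posterior Inverse-Gamma(6, 273/40)
obs 4: x=5 → posterior Inverse-Gamma(13/2, 1253/40)
obs 5: x=-4 → posterior Inverse-Gamma(7, 1333/40)
obs 6: x=7/2 → posterior Inverse-Gamma(15/2, 969/20)
obs 7: x=-8 → posterior Inverse-Gamma(8, 1329/20)
obs 8: x=-4 → posterior Inverse-Gamma(17/2, 1369/20)
obs 9: x=8 → posterior Inverse-Gamma(9, 2369/20)
obs 10: x=1/4 → posterior Inverse-Gamma(19/2, 19357/160)

alpha=19/2, beta=19357/160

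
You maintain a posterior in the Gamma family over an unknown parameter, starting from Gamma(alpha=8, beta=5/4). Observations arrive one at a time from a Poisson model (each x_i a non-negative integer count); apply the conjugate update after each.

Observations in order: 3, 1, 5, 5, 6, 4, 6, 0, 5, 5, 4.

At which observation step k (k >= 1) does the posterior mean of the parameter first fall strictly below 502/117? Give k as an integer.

k = 2

obs 1: x=3 → posterior Gamma(11, 9/4)
obs 2: x=1 → posterior Gamma(12, 13/4)
obs 3: x=5 → posterior Gamma(17, 17/4)
obs 4: x=5 → posterior Gamma(22, 21/4)
obs 5: x=6 → posterior Gamma(28, 25/4)
obs 6: x=4 → posterior Gamma(32, 29/4)
obs 7: x=6 → posterior Gamma(38, 33/4)
obs 8: x=0 → posterior Gamma(38, 37/4)
obs 9: x=5 → posterior Gamma(43, 41/4)
obs 10: x=5 → posterior Gamma(48, 45/4)
obs 11: x=4 → posterior Gamma(52, 49/4)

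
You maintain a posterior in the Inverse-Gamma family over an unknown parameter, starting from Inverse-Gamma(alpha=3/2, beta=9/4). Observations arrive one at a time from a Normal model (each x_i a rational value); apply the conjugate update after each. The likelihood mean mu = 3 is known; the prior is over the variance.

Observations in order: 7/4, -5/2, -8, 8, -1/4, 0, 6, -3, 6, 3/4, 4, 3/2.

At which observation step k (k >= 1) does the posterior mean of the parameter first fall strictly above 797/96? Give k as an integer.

obs 1: x=7/4 → posterior Inverse-Gamma(2, 97/32)
obs 2: x=-5/2 → posterior Inverse-Gamma(5/2, 581/32)
obs 3: x=-8 → posterior Inverse-Gamma(3, 2517/32)
obs 4: x=8 → posterior Inverse-Gamma(7/2, 2917/32)
obs 5: x=-1/4 → posterior Inverse-Gamma(4, 1543/16)
obs 6: x=0 → posterior Inverse-Gamma(9/2, 1615/16)
obs 7: x=6 → posterior Inverse-Gamma(5, 1687/16)
obs 8: x=-3 → posterior Inverse-Gamma(11/2, 1975/16)
obs 9: x=6 → posterior Inverse-Gamma(6, 2047/16)
obs 10: x=3/4 → posterior Inverse-Gamma(13/2, 4175/32)
obs 11: x=4 → posterior Inverse-Gamma(7, 4191/32)
obs 12: x=3/2 → posterior Inverse-Gamma(15/2, 4227/32)

k = 2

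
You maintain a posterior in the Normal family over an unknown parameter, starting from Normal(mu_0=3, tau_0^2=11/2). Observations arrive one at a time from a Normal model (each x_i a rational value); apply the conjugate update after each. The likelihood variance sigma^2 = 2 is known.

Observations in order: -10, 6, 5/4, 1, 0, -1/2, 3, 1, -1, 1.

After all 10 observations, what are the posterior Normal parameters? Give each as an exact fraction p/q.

obs 1: x=-10 → posterior Normal(-98/15, 22/15)
obs 2: x=6 → posterior Normal(-16/13, 11/13)
obs 3: x=5/4 → posterior Normal(-73/148, 22/37)
obs 4: x=1 → posterior Normal(-29/192, 11/24)
obs 5: x=0 → posterior Normal(-29/236, 22/59)
obs 6: x=-1/2 → posterior Normal(-51/280, 11/35)
obs 7: x=3 → posterior Normal(1/4, 22/81)
obs 8: x=1 → posterior Normal(125/368, 11/46)
obs 9: x=-1 → posterior Normal(81/412, 22/103)
obs 10: x=1 → posterior Normal(125/456, 11/57)

mu_0=125/456, tau_0^2=11/57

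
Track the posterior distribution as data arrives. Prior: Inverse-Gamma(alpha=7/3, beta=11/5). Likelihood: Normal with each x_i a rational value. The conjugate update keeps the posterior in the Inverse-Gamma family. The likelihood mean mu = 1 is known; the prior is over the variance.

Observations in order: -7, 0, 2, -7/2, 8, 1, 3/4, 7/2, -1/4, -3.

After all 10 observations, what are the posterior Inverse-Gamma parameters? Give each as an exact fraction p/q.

alpha=22/3, beta=6541/80

obs 1: x=-7 → posterior Inverse-Gamma(17/6, 171/5)
obs 2: x=0 → posterior Inverse-Gamma(10/3, 347/10)
obs 3: x=2 → posterior Inverse-Gamma(23/6, 176/5)
obs 4: x=-7/2 → posterior Inverse-Gamma(13/3, 1813/40)
obs 5: x=8 → posterior Inverse-Gamma(29/6, 2793/40)
obs 6: x=1 → posterior Inverse-Gamma(16/3, 2793/40)
obs 7: x=3/4 → posterior Inverse-Gamma(35/6, 11177/160)
obs 8: x=7/2 → posterior Inverse-Gamma(19/3, 11677/160)
obs 9: x=-1/4 → posterior Inverse-Gamma(41/6, 5901/80)
obs 10: x=-3 → posterior Inverse-Gamma(22/3, 6541/80)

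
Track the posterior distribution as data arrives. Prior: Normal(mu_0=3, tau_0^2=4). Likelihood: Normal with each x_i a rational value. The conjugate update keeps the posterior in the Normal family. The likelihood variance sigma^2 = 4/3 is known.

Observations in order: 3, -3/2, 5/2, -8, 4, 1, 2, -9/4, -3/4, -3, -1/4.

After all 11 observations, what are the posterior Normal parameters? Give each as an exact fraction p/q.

obs 1: x=3 → posterior Normal(3, 1)
obs 2: x=-3/2 → posterior Normal(15/14, 4/7)
obs 3: x=5/2 → posterior Normal(3/2, 2/5)
obs 4: x=-8 → posterior Normal(-9/13, 4/13)
obs 5: x=4 → posterior Normal(3/16, 1/4)
obs 6: x=1 → posterior Normal(6/19, 4/19)
obs 7: x=2 → posterior Normal(6/11, 2/11)
obs 8: x=-9/4 → posterior Normal(21/100, 4/25)
obs 9: x=-3/4 → posterior Normal(3/28, 1/7)
obs 10: x=-3 → posterior Normal(-6/31, 4/31)
obs 11: x=-1/4 → posterior Normal(-27/136, 2/17)

mu_0=-27/136, tau_0^2=2/17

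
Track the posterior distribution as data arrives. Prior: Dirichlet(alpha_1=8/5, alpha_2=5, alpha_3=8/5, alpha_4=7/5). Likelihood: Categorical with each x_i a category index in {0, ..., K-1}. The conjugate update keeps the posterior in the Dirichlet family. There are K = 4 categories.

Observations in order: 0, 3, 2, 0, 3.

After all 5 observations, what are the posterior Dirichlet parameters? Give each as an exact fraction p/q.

obs 1: x=0 → posterior Dirichlet(13/5, 5, 8/5, 7/5)
obs 2: x=3 → posterior Dirichlet(13/5, 5, 8/5, 12/5)
obs 3: x=2 → posterior Dirichlet(13/5, 5, 13/5, 12/5)
obs 4: x=0 → posterior Dirichlet(18/5, 5, 13/5, 12/5)
obs 5: x=3 → posterior Dirichlet(18/5, 5, 13/5, 17/5)

alpha_1=18/5, alpha_2=5, alpha_3=13/5, alpha_4=17/5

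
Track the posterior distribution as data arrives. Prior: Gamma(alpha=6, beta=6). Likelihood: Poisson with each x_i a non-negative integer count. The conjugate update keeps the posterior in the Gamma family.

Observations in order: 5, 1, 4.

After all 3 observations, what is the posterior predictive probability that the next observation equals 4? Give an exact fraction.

obs 1: x=5 → posterior Gamma(11, 7)
obs 2: x=1 → posterior Gamma(12, 8)
obs 3: x=4 → posterior Gamma(16, 9)

1795576562997433929/25000000000000000000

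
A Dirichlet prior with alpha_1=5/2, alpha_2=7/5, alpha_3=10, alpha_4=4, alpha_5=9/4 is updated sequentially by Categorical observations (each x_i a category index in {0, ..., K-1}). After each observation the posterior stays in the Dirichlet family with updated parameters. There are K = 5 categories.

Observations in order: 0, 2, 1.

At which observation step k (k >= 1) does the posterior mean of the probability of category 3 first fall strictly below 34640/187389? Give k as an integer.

obs 1: x=0 → posterior Dirichlet(7/2, 7/5, 10, 4, 9/4)
obs 2: x=2 → posterior Dirichlet(7/2, 7/5, 11, 4, 9/4)
obs 3: x=1 → posterior Dirichlet(7/2, 12/5, 11, 4, 9/4)

k = 2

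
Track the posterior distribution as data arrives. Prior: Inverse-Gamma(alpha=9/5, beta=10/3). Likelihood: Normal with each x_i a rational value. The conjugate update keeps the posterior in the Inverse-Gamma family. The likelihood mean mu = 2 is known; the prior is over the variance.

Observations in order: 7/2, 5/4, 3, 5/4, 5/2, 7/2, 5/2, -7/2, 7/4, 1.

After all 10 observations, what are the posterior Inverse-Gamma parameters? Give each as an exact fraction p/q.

alpha=34/5, beta=2165/96

obs 1: x=7/2 → posterior Inverse-Gamma(23/10, 107/24)
obs 2: x=5/4 → posterior Inverse-Gamma(14/5, 455/96)
obs 3: x=3 → posterior Inverse-Gamma(33/10, 503/96)
obs 4: x=5/4 → posterior Inverse-Gamma(19/5, 265/48)
obs 5: x=5/2 → posterior Inverse-Gamma(43/10, 271/48)
obs 6: x=7/2 → posterior Inverse-Gamma(24/5, 325/48)
obs 7: x=5/2 → posterior Inverse-Gamma(53/10, 331/48)
obs 8: x=-7/2 → posterior Inverse-Gamma(29/5, 1057/48)
obs 9: x=7/4 → posterior Inverse-Gamma(63/10, 2117/96)
obs 10: x=1 → posterior Inverse-Gamma(34/5, 2165/96)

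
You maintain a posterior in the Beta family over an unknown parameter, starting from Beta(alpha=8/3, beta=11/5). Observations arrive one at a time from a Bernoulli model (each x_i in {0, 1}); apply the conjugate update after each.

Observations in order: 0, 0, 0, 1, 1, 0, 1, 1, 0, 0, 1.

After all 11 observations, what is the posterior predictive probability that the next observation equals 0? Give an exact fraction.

123/238

obs 1: x=0 → posterior Beta(8/3, 16/5)
obs 2: x=0 → posterior Beta(8/3, 21/5)
obs 3: x=0 → posterior Beta(8/3, 26/5)
obs 4: x=1 → posterior Beta(11/3, 26/5)
obs 5: x=1 → posterior Beta(14/3, 26/5)
obs 6: x=0 → posterior Beta(14/3, 31/5)
obs 7: x=1 → posterior Beta(17/3, 31/5)
obs 8: x=1 → posterior Beta(20/3, 31/5)
obs 9: x=0 → posterior Beta(20/3, 36/5)
obs 10: x=0 → posterior Beta(20/3, 41/5)
obs 11: x=1 → posterior Beta(23/3, 41/5)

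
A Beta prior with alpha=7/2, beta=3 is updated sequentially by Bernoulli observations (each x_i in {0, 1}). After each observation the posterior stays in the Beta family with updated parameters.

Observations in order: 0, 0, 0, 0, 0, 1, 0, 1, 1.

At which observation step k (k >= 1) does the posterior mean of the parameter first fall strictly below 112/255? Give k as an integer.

obs 1: x=0 → posterior Beta(7/2, 4)
obs 2: x=0 → posterior Beta(7/2, 5)
obs 3: x=0 → posterior Beta(7/2, 6)
obs 4: x=0 → posterior Beta(7/2, 7)
obs 5: x=0 → posterior Beta(7/2, 8)
obs 6: x=1 → posterior Beta(9/2, 8)
obs 7: x=0 → posterior Beta(9/2, 9)
obs 8: x=1 → posterior Beta(11/2, 9)
obs 9: x=1 → posterior Beta(13/2, 9)

k = 2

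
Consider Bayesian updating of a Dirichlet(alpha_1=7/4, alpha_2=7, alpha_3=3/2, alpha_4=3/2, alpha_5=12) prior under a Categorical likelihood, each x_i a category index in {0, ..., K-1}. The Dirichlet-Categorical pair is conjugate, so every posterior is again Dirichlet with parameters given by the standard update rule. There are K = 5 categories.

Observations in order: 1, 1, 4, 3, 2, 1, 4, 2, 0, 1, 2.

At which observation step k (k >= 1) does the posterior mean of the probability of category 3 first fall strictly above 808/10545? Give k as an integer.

obs 1: x=1 → posterior Dirichlet(7/4, 8, 3/2, 3/2, 12)
obs 2: x=1 → posterior Dirichlet(7/4, 9, 3/2, 3/2, 12)
obs 3: x=4 → posterior Dirichlet(7/4, 9, 3/2, 3/2, 13)
obs 4: x=3 → posterior Dirichlet(7/4, 9, 3/2, 5/2, 13)
obs 5: x=2 → posterior Dirichlet(7/4, 9, 5/2, 5/2, 13)
obs 6: x=1 → posterior Dirichlet(7/4, 10, 5/2, 5/2, 13)
obs 7: x=4 → posterior Dirichlet(7/4, 10, 5/2, 5/2, 14)
obs 8: x=2 → posterior Dirichlet(7/4, 10, 7/2, 5/2, 14)
obs 9: x=0 → posterior Dirichlet(11/4, 10, 7/2, 5/2, 14)
obs 10: x=1 → posterior Dirichlet(11/4, 11, 7/2, 5/2, 14)
obs 11: x=2 → posterior Dirichlet(11/4, 11, 9/2, 5/2, 14)

k = 4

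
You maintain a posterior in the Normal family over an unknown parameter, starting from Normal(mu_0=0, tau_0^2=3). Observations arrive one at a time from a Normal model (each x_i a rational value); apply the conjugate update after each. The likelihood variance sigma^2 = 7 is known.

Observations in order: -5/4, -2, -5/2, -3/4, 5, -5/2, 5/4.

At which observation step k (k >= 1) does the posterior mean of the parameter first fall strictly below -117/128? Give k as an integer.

k = 3

obs 1: x=-5/4 → posterior Normal(-3/8, 21/10)
obs 2: x=-2 → posterior Normal(-3/4, 21/13)
obs 3: x=-5/2 → posterior Normal(-69/64, 21/16)
obs 4: x=-3/4 → posterior Normal(-39/38, 21/19)
obs 5: x=5 → posterior Normal(-9/44, 21/22)
obs 6: x=-5/2 → posterior Normal(-12/25, 21/25)
obs 7: x=5/4 → posterior Normal(-33/112, 3/4)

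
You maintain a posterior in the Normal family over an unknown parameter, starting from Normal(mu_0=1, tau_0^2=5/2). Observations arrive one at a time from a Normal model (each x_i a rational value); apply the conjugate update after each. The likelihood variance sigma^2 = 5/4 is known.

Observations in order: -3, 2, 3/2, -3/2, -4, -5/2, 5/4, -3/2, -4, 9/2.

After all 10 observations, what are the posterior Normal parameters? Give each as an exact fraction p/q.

obs 1: x=-3 → posterior Normal(-5/3, 5/6)
obs 2: x=2 → posterior Normal(-1/5, 1/2)
obs 3: x=3/2 → posterior Normal(2/7, 5/14)
obs 4: x=-3/2 → posterior Normal(-1/9, 5/18)
obs 5: x=-4 → posterior Normal(-9/11, 5/22)
obs 6: x=-5/2 → posterior Normal(-14/13, 5/26)
obs 7: x=5/4 → posterior Normal(-23/30, 1/6)
obs 8: x=-3/2 → posterior Normal(-29/34, 5/34)
obs 9: x=-4 → posterior Normal(-45/38, 5/38)
obs 10: x=9/2 → posterior Normal(-9/14, 5/42)

mu_0=-9/14, tau_0^2=5/42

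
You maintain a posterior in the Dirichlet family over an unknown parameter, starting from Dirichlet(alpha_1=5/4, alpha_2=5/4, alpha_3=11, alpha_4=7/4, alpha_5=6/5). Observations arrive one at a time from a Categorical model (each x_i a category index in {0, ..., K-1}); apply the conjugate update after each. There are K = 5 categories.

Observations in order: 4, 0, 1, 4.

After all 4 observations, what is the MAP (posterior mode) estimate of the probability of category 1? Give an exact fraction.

25/309

obs 1: x=4 → posterior Dirichlet(5/4, 5/4, 11, 7/4, 11/5)
obs 2: x=0 → posterior Dirichlet(9/4, 5/4, 11, 7/4, 11/5)
obs 3: x=1 → posterior Dirichlet(9/4, 9/4, 11, 7/4, 11/5)
obs 4: x=4 → posterior Dirichlet(9/4, 9/4, 11, 7/4, 16/5)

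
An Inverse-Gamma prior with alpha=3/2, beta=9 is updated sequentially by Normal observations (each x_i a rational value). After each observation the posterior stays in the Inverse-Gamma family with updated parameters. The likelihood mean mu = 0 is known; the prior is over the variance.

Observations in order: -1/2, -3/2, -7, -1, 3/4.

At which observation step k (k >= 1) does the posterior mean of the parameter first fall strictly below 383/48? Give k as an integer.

obs 1: x=-1/2 → posterior Inverse-Gamma(2, 73/8)
obs 2: x=-3/2 → posterior Inverse-Gamma(5/2, 41/4)
obs 3: x=-7 → posterior Inverse-Gamma(3, 139/4)
obs 4: x=-1 → posterior Inverse-Gamma(7/2, 141/4)
obs 5: x=3/4 → posterior Inverse-Gamma(4, 1137/32)

k = 2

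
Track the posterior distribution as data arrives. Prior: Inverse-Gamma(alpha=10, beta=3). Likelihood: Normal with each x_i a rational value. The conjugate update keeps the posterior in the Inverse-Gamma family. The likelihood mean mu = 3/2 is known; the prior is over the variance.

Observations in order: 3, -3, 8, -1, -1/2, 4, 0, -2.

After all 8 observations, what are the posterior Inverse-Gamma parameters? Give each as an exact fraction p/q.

alpha=14, beta=407/8

obs 1: x=3 → posterior Inverse-Gamma(21/2, 33/8)
obs 2: x=-3 → posterior Inverse-Gamma(11, 57/4)
obs 3: x=8 → posterior Inverse-Gamma(23/2, 283/8)
obs 4: x=-1 → posterior Inverse-Gamma(12, 77/2)
obs 5: x=-1/2 → posterior Inverse-Gamma(25/2, 81/2)
obs 6: x=4 → posterior Inverse-Gamma(13, 349/8)
obs 7: x=0 → posterior Inverse-Gamma(27/2, 179/4)
obs 8: x=-2 → posterior Inverse-Gamma(14, 407/8)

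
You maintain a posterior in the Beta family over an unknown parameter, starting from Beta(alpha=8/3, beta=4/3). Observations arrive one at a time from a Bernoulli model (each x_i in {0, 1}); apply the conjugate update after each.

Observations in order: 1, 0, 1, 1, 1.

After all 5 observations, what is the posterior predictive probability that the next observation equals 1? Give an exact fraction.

obs 1: x=1 → posterior Beta(11/3, 4/3)
obs 2: x=0 → posterior Beta(11/3, 7/3)
obs 3: x=1 → posterior Beta(14/3, 7/3)
obs 4: x=1 → posterior Beta(17/3, 7/3)
obs 5: x=1 → posterior Beta(20/3, 7/3)

20/27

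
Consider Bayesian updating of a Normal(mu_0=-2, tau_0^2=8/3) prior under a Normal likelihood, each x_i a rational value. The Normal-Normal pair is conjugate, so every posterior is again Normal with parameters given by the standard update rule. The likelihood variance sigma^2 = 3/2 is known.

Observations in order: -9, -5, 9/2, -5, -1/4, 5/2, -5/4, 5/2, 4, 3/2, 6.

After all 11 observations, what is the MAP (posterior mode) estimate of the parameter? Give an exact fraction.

-2/37

obs 1: x=-9 → posterior Normal(-162/25, 24/25)
obs 2: x=-5 → posterior Normal(-242/41, 24/41)
obs 3: x=9/2 → posterior Normal(-170/57, 8/19)
obs 4: x=-5 → posterior Normal(-250/73, 24/73)
obs 5: x=-1/4 → posterior Normal(-254/89, 24/89)
obs 6: x=5/2 → posterior Normal(-214/105, 8/35)
obs 7: x=-5/4 → posterior Normal(-234/121, 24/121)
obs 8: x=5/2 → posterior Normal(-194/137, 24/137)
obs 9: x=4 → posterior Normal(-130/153, 8/51)
obs 10: x=3/2 → posterior Normal(-106/169, 24/169)
obs 11: x=6 → posterior Normal(-2/37, 24/185)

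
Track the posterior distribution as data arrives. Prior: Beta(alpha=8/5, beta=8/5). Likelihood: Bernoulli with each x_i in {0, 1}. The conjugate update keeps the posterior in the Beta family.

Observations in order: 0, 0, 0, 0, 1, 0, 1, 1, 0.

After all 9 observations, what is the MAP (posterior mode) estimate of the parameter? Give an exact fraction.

obs 1: x=0 → posterior Beta(8/5, 13/5)
obs 2: x=0 → posterior Beta(8/5, 18/5)
obs 3: x=0 → posterior Beta(8/5, 23/5)
obs 4: x=0 → posterior Beta(8/5, 28/5)
obs 5: x=1 → posterior Beta(13/5, 28/5)
obs 6: x=0 → posterior Beta(13/5, 33/5)
obs 7: x=1 → posterior Beta(18/5, 33/5)
obs 8: x=1 → posterior Beta(23/5, 33/5)
obs 9: x=0 → posterior Beta(23/5, 38/5)

6/17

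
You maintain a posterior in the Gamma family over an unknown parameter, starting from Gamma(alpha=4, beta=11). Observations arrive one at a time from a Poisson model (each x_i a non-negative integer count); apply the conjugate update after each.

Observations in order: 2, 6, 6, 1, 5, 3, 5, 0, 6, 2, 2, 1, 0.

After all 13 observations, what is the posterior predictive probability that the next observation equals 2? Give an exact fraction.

211336509401688139708530287449852044889747864612856268538773504/807793566946316088741610050849573099185363389551639556884765625

obs 1: x=2 → posterior Gamma(6, 12)
obs 2: x=6 → posterior Gamma(12, 13)
obs 3: x=6 → posterior Gamma(18, 14)
obs 4: x=1 → posterior Gamma(19, 15)
obs 5: x=5 → posterior Gamma(24, 16)
obs 6: x=3 → posterior Gamma(27, 17)
obs 7: x=5 → posterior Gamma(32, 18)
obs 8: x=0 → posterior Gamma(32, 19)
obs 9: x=6 → posterior Gamma(38, 20)
obs 10: x=2 → posterior Gamma(40, 21)
obs 11: x=2 → posterior Gamma(42, 22)
obs 12: x=1 → posterior Gamma(43, 23)
obs 13: x=0 → posterior Gamma(43, 24)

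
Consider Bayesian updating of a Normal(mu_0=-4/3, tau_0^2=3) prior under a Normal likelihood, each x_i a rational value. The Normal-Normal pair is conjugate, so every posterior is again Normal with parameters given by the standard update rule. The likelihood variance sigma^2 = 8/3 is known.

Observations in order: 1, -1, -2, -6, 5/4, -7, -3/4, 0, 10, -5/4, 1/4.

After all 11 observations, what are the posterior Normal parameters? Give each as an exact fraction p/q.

obs 1: x=1 → posterior Normal(-5/51, 24/17)
obs 2: x=-1 → posterior Normal(-16/39, 12/13)
obs 3: x=-2 → posterior Normal(-86/105, 24/35)
obs 4: x=-6 → posterior Normal(-62/33, 6/11)
obs 5: x=5/4 → posterior Normal(-857/636, 24/53)
obs 6: x=-7 → posterior Normal(-1613/744, 12/31)
obs 7: x=-3/4 → posterior Normal(-847/426, 24/71)
obs 8: x=0 → posterior Normal(-847/480, 3/10)
obs 9: x=10 → posterior Normal(-307/534, 24/89)
obs 10: x=-5/4 → posterior Normal(-107/168, 12/49)
obs 11: x=1/4 → posterior Normal(-361/642, 24/107)

mu_0=-361/642, tau_0^2=24/107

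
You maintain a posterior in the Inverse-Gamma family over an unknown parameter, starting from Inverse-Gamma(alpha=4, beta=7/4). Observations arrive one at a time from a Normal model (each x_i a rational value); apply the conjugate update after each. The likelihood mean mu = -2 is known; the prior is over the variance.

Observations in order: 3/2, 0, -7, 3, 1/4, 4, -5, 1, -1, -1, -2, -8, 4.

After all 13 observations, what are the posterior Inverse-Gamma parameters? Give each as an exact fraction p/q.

obs 1: x=3/2 → posterior Inverse-Gamma(9/2, 63/8)
obs 2: x=0 → posterior Inverse-Gamma(5, 79/8)
obs 3: x=-7 → posterior Inverse-Gamma(11/2, 179/8)
obs 4: x=3 → posterior Inverse-Gamma(6, 279/8)
obs 5: x=1/4 → posterior Inverse-Gamma(13/2, 1197/32)
obs 6: x=4 → posterior Inverse-Gamma(7, 1773/32)
obs 7: x=-5 → posterior Inverse-Gamma(15/2, 1917/32)
obs 8: x=1 → posterior Inverse-Gamma(8, 2061/32)
obs 9: x=-1 → posterior Inverse-Gamma(17/2, 2077/32)
obs 10: x=-1 → posterior Inverse-Gamma(9, 2093/32)
obs 11: x=-2 → posterior Inverse-Gamma(19/2, 2093/32)
obs 12: x=-8 → posterior Inverse-Gamma(10, 2669/32)
obs 13: x=4 → posterior Inverse-Gamma(21/2, 3245/32)

alpha=21/2, beta=3245/32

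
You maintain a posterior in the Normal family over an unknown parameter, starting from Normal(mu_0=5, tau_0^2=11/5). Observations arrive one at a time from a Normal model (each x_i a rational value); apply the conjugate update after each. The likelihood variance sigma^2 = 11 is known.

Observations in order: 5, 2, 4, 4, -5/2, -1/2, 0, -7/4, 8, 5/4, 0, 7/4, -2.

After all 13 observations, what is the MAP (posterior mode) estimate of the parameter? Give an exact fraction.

59/24

obs 1: x=5 → posterior Normal(5, 11/6)
obs 2: x=2 → posterior Normal(32/7, 11/7)
obs 3: x=4 → posterior Normal(9/2, 11/8)
obs 4: x=4 → posterior Normal(40/9, 11/9)
obs 5: x=-5/2 → posterior Normal(15/4, 11/10)
obs 6: x=-1/2 → posterior Normal(37/11, 1)
obs 7: x=0 → posterior Normal(37/12, 11/12)
obs 8: x=-7/4 → posterior Normal(141/52, 11/13)
obs 9: x=8 → posterior Normal(173/56, 11/14)
obs 10: x=5/4 → posterior Normal(89/30, 11/15)
obs 11: x=0 → posterior Normal(89/32, 11/16)
obs 12: x=7/4 → posterior Normal(185/68, 11/17)
obs 13: x=-2 → posterior Normal(59/24, 11/18)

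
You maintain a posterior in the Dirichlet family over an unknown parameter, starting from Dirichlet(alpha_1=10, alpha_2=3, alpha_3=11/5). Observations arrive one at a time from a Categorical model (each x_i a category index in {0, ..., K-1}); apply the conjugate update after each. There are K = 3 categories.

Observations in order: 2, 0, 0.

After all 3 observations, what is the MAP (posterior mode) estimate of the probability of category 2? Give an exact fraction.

11/76

obs 1: x=2 → posterior Dirichlet(10, 3, 16/5)
obs 2: x=0 → posterior Dirichlet(11, 3, 16/5)
obs 3: x=0 → posterior Dirichlet(12, 3, 16/5)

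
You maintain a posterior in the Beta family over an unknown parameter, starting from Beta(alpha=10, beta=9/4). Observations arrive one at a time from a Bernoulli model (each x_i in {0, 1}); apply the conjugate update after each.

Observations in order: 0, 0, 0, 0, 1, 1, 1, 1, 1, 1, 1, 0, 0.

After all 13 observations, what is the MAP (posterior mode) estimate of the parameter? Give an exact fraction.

obs 1: x=0 → posterior Beta(10, 13/4)
obs 2: x=0 → posterior Beta(10, 17/4)
obs 3: x=0 → posterior Beta(10, 21/4)
obs 4: x=0 → posterior Beta(10, 25/4)
obs 5: x=1 → posterior Beta(11, 25/4)
obs 6: x=1 → posterior Beta(12, 25/4)
obs 7: x=1 → posterior Beta(13, 25/4)
obs 8: x=1 → posterior Beta(14, 25/4)
obs 9: x=1 → posterior Beta(15, 25/4)
obs 10: x=1 → posterior Beta(16, 25/4)
obs 11: x=1 → posterior Beta(17, 25/4)
obs 12: x=0 → posterior Beta(17, 29/4)
obs 13: x=0 → posterior Beta(17, 33/4)

64/93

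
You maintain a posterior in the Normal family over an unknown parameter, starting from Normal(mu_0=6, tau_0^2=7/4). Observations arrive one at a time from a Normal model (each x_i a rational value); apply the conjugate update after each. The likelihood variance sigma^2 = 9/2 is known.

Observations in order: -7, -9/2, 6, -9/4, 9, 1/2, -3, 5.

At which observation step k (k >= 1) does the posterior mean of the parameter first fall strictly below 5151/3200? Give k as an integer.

k = 2

obs 1: x=-7 → posterior Normal(59/25, 63/50)
obs 2: x=-9/2 → posterior Normal(55/64, 63/64)
obs 3: x=6 → posterior Normal(139/78, 21/26)
obs 4: x=-9/4 → posterior Normal(215/184, 63/92)
obs 5: x=9 → posterior Normal(467/212, 63/106)
obs 6: x=1/2 → posterior Normal(481/240, 21/40)
obs 7: x=-3 → posterior Normal(397/268, 63/134)
obs 8: x=5 → posterior Normal(537/296, 63/148)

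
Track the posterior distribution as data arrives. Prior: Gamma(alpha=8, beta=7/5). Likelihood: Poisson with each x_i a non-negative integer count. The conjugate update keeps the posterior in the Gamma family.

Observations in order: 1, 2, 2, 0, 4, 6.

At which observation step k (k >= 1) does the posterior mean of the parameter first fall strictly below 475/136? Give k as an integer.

obs 1: x=1 → posterior Gamma(9, 12/5)
obs 2: x=2 → posterior Gamma(11, 17/5)
obs 3: x=2 → posterior Gamma(13, 22/5)
obs 4: x=0 → posterior Gamma(13, 27/5)
obs 5: x=4 → posterior Gamma(17, 32/5)
obs 6: x=6 → posterior Gamma(23, 37/5)

k = 2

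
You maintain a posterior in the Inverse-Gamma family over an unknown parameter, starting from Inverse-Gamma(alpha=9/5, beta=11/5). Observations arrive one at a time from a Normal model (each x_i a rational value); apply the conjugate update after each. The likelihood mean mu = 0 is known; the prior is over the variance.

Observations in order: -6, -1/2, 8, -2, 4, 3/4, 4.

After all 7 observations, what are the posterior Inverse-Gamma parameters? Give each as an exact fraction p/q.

obs 1: x=-6 → posterior Inverse-Gamma(23/10, 101/5)
obs 2: x=-1/2 → posterior Inverse-Gamma(14/5, 813/40)
obs 3: x=8 → posterior Inverse-Gamma(33/10, 2093/40)
obs 4: x=-2 → posterior Inverse-Gamma(19/5, 2173/40)
obs 5: x=4 → posterior Inverse-Gamma(43/10, 2493/40)
obs 6: x=3/4 → posterior Inverse-Gamma(24/5, 10017/160)
obs 7: x=4 → posterior Inverse-Gamma(53/10, 11297/160)

alpha=53/10, beta=11297/160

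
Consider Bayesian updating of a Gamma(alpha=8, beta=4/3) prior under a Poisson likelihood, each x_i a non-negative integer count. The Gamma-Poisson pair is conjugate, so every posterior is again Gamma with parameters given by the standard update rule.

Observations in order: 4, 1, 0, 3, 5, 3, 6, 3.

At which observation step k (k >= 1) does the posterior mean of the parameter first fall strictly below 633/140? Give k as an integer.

k = 2

obs 1: x=4 → posterior Gamma(12, 7/3)
obs 2: x=1 → posterior Gamma(13, 10/3)
obs 3: x=0 → posterior Gamma(13, 13/3)
obs 4: x=3 → posterior Gamma(16, 16/3)
obs 5: x=5 → posterior Gamma(21, 19/3)
obs 6: x=3 → posterior Gamma(24, 22/3)
obs 7: x=6 → posterior Gamma(30, 25/3)
obs 8: x=3 → posterior Gamma(33, 28/3)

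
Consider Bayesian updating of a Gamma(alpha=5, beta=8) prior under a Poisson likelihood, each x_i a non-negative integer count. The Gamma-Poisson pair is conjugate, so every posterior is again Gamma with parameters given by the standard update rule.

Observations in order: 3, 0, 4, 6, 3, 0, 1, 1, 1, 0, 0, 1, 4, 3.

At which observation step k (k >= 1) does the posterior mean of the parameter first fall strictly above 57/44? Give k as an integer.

k = 4

obs 1: x=3 → posterior Gamma(8, 9)
obs 2: x=0 → posterior Gamma(8, 10)
obs 3: x=4 → posterior Gamma(12, 11)
obs 4: x=6 → posterior Gamma(18, 12)
obs 5: x=3 → posterior Gamma(21, 13)
obs 6: x=0 → posterior Gamma(21, 14)
obs 7: x=1 → posterior Gamma(22, 15)
obs 8: x=1 → posterior Gamma(23, 16)
obs 9: x=1 → posterior Gamma(24, 17)
obs 10: x=0 → posterior Gamma(24, 18)
obs 11: x=0 → posterior Gamma(24, 19)
obs 12: x=1 → posterior Gamma(25, 20)
obs 13: x=4 → posterior Gamma(29, 21)
obs 14: x=3 → posterior Gamma(32, 22)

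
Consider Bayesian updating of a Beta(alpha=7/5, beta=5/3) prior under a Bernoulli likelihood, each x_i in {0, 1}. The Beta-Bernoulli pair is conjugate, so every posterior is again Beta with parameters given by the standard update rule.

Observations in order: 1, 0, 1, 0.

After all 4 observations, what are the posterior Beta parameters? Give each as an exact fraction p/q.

obs 1: x=1 → posterior Beta(12/5, 5/3)
obs 2: x=0 → posterior Beta(12/5, 8/3)
obs 3: x=1 → posterior Beta(17/5, 8/3)
obs 4: x=0 → posterior Beta(17/5, 11/3)

alpha=17/5, beta=11/3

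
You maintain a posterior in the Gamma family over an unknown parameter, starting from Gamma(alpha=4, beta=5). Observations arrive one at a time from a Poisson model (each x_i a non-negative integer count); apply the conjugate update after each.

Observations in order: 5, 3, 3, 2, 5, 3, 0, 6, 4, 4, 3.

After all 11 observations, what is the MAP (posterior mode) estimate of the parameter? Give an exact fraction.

obs 1: x=5 → posterior Gamma(9, 6)
obs 2: x=3 → posterior Gamma(12, 7)
obs 3: x=3 → posterior Gamma(15, 8)
obs 4: x=2 → posterior Gamma(17, 9)
obs 5: x=5 → posterior Gamma(22, 10)
obs 6: x=3 → posterior Gamma(25, 11)
obs 7: x=0 → posterior Gamma(25, 12)
obs 8: x=6 → posterior Gamma(31, 13)
obs 9: x=4 → posterior Gamma(35, 14)
obs 10: x=4 → posterior Gamma(39, 15)
obs 11: x=3 → posterior Gamma(42, 16)

41/16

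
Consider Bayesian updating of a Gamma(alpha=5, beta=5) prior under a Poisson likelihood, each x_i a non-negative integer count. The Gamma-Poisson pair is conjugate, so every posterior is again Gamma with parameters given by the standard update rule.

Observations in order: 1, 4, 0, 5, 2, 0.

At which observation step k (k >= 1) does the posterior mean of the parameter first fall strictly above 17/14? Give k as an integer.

k = 2

obs 1: x=1 → posterior Gamma(6, 6)
obs 2: x=4 → posterior Gamma(10, 7)
obs 3: x=0 → posterior Gamma(10, 8)
obs 4: x=5 → posterior Gamma(15, 9)
obs 5: x=2 → posterior Gamma(17, 10)
obs 6: x=0 → posterior Gamma(17, 11)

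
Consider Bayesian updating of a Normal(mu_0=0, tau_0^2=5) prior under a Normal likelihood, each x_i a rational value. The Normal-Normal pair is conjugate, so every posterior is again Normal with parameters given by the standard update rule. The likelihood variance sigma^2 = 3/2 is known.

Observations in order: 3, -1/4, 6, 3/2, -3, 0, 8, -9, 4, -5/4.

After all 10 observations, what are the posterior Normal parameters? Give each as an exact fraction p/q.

mu_0=90/103, tau_0^2=15/103

obs 1: x=3 → posterior Normal(30/13, 15/13)
obs 2: x=-1/4 → posterior Normal(55/46, 15/23)
obs 3: x=6 → posterior Normal(175/66, 5/11)
obs 4: x=3/2 → posterior Normal(205/86, 15/43)
obs 5: x=-3 → posterior Normal(145/106, 15/53)
obs 6: x=0 → posterior Normal(145/126, 5/21)
obs 7: x=8 → posterior Normal(305/146, 15/73)
obs 8: x=-9 → posterior Normal(125/166, 15/83)
obs 9: x=4 → posterior Normal(205/186, 5/31)
obs 10: x=-5/4 → posterior Normal(90/103, 15/103)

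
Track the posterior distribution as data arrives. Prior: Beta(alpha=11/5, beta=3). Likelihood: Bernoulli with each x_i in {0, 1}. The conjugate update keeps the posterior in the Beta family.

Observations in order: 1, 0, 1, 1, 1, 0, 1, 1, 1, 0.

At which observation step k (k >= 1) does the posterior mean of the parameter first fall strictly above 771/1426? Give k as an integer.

obs 1: x=1 → posterior Beta(16/5, 3)
obs 2: x=0 → posterior Beta(16/5, 4)
obs 3: x=1 → posterior Beta(21/5, 4)
obs 4: x=1 → posterior Beta(26/5, 4)
obs 5: x=1 → posterior Beta(31/5, 4)
obs 6: x=0 → posterior Beta(31/5, 5)
obs 7: x=1 → posterior Beta(36/5, 5)
obs 8: x=1 → posterior Beta(41/5, 5)
obs 9: x=1 → posterior Beta(46/5, 5)
obs 10: x=0 → posterior Beta(46/5, 6)

k = 4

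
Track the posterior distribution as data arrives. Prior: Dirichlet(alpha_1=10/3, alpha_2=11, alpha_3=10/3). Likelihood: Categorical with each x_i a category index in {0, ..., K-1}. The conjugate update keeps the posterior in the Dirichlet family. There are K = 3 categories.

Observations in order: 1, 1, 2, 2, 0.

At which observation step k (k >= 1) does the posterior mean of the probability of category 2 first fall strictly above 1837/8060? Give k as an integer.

k = 4

obs 1: x=1 → posterior Dirichlet(10/3, 12, 10/3)
obs 2: x=1 → posterior Dirichlet(10/3, 13, 10/3)
obs 3: x=2 → posterior Dirichlet(10/3, 13, 13/3)
obs 4: x=2 → posterior Dirichlet(10/3, 13, 16/3)
obs 5: x=0 → posterior Dirichlet(13/3, 13, 16/3)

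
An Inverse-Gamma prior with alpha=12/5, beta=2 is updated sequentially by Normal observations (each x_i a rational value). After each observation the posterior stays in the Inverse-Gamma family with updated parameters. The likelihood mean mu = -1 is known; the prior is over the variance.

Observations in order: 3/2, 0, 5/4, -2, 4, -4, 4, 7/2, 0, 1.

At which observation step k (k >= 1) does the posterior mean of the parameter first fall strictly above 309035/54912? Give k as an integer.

obs 1: x=3/2 → posterior Inverse-Gamma(29/10, 41/8)
obs 2: x=0 → posterior Inverse-Gamma(17/5, 45/8)
obs 3: x=5/4 → posterior Inverse-Gamma(39/10, 261/32)
obs 4: x=-2 → posterior Inverse-Gamma(22/5, 277/32)
obs 5: x=4 → posterior Inverse-Gamma(49/10, 677/32)
obs 6: x=-4 → posterior Inverse-Gamma(27/5, 821/32)
obs 7: x=4 → posterior Inverse-Gamma(59/10, 1221/32)
obs 8: x=7/2 → posterior Inverse-Gamma(32/5, 1545/32)
obs 9: x=0 → posterior Inverse-Gamma(69/10, 1561/32)
obs 10: x=1 → posterior Inverse-Gamma(37/5, 1625/32)

k = 6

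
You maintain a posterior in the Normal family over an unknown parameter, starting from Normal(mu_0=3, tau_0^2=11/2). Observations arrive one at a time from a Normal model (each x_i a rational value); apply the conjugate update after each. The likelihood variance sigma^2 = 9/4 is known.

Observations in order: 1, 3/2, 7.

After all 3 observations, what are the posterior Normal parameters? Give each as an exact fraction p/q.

mu_0=236/75, tau_0^2=33/50

obs 1: x=1 → posterior Normal(49/31, 99/62)
obs 2: x=3/2 → posterior Normal(82/53, 99/106)
obs 3: x=7 → posterior Normal(236/75, 33/50)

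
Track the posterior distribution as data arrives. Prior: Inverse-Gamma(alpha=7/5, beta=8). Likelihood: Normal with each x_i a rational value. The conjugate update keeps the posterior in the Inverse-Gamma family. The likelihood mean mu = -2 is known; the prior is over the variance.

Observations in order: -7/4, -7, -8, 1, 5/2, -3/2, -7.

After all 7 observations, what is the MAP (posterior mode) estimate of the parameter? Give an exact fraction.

10525/944

obs 1: x=-7/4 → posterior Inverse-Gamma(19/10, 257/32)
obs 2: x=-7 → posterior Inverse-Gamma(12/5, 657/32)
obs 3: x=-8 → posterior Inverse-Gamma(29/10, 1233/32)
obs 4: x=1 → posterior Inverse-Gamma(17/5, 1377/32)
obs 5: x=5/2 → posterior Inverse-Gamma(39/10, 1701/32)
obs 6: x=-3/2 → posterior Inverse-Gamma(22/5, 1705/32)
obs 7: x=-7 → posterior Inverse-Gamma(49/10, 2105/32)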